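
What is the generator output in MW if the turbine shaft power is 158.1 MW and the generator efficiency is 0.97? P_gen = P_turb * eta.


P_gen = 158.1 * 0.97 = 153.3570 MW


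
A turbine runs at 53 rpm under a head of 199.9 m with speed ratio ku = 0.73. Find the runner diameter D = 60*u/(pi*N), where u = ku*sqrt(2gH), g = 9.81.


u = 0.73 * sqrt(2*9.81*199.9) = 45.7171 m/s
D = 60 * 45.7171 / (pi * 53) = 16.4742 m


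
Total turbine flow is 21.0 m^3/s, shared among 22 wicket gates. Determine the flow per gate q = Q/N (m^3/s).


q = 21.0 / 22 = 0.9545 m^3/s


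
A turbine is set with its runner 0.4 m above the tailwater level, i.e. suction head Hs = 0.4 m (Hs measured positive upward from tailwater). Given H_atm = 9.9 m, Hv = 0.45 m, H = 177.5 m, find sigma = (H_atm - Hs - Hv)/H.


sigma = (9.9 - 0.4 - 0.45) / 177.5 = 0.0510


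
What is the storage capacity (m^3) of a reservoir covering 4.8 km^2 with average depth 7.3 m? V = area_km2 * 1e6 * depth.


V = 4.8 * 1e6 * 7.3 = 3.5040e+07 m^3


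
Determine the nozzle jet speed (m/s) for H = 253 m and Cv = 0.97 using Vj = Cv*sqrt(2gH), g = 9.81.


Vj = 0.97 * sqrt(2*9.81*253) = 68.3410 m/s


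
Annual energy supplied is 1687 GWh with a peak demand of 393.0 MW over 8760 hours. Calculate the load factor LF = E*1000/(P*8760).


LF = 1687 * 1000 / (393.0 * 8760) = 0.4900


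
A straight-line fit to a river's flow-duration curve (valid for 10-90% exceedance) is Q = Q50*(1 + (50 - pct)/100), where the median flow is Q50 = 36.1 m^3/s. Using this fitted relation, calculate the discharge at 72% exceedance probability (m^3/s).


Q = 36.1 * (1 + (50 - 72)/100) = 28.1580 m^3/s


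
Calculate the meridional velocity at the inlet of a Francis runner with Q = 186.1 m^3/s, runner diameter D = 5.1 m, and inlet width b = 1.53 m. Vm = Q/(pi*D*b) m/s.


Vm = 186.1 / (pi * 5.1 * 1.53) = 7.5916 m/s


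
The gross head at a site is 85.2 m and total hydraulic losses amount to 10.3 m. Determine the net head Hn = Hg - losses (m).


Hn = 85.2 - 10.3 = 74.9000 m


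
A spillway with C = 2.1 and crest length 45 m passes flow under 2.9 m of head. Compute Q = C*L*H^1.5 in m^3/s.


Q = 2.1 * 45 * 2.9^1.5 = 466.6903 m^3/s


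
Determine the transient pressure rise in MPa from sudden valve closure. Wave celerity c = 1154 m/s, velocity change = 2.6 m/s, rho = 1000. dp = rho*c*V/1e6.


dp = 1000 * 1154 * 2.6 / 1e6 = 3.0004 MPa


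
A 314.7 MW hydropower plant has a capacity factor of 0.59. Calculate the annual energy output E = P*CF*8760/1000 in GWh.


E = 314.7 * 0.59 * 8760 / 1000 = 1626.4955 GWh


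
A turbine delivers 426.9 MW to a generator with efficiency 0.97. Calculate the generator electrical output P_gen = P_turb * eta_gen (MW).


P_gen = 426.9 * 0.97 = 414.0930 MW


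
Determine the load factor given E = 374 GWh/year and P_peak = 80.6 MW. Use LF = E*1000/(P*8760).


LF = 374 * 1000 / (80.6 * 8760) = 0.5297


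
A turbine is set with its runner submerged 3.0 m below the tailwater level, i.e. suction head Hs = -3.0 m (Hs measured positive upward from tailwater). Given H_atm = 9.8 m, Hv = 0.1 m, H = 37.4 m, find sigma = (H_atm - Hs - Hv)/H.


sigma = (9.8 - (-3.0) - 0.1) / 37.4 = 0.3396


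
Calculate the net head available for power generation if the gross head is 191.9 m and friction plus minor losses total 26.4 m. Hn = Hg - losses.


Hn = 191.9 - 26.4 = 165.5000 m


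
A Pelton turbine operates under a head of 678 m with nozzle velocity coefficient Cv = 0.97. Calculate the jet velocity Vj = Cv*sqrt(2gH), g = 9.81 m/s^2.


Vj = 0.97 * sqrt(2*9.81*678) = 111.8758 m/s


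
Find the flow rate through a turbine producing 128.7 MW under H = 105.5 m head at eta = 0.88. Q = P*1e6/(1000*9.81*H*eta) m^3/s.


Q = 128.7 * 1e6 / (1000 * 9.81 * 105.5 * 0.88) = 141.3105 m^3/s


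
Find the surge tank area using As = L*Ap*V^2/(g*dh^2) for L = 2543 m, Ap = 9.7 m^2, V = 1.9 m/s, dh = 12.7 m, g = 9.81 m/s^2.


As = 2543 * 9.7 * 1.9^2 / (9.81 * 12.7^2) = 56.2793 m^2


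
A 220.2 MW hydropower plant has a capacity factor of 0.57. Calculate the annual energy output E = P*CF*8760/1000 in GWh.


E = 220.2 * 0.57 * 8760 / 1000 = 1099.5026 GWh


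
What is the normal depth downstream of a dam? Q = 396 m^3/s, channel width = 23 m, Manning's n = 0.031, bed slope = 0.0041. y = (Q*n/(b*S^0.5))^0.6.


y = (396 * 0.031 / (23 * 0.0041^0.5))^0.6 = 3.5691 m


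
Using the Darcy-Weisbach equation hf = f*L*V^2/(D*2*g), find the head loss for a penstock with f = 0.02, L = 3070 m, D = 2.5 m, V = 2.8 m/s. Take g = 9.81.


hf = 0.02 * 3070 * 2.8^2 / (2.5 * 2 * 9.81) = 9.8140 m


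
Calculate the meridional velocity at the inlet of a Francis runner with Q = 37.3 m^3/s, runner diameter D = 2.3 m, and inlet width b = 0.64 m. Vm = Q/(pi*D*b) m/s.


Vm = 37.3 / (pi * 2.3 * 0.64) = 8.0659 m/s


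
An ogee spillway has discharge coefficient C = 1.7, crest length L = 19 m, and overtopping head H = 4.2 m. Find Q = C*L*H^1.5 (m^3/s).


Q = 1.7 * 19 * 4.2^1.5 = 278.0203 m^3/s


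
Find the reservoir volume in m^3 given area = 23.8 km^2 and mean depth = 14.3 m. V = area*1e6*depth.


V = 23.8 * 1e6 * 14.3 = 3.4034e+08 m^3


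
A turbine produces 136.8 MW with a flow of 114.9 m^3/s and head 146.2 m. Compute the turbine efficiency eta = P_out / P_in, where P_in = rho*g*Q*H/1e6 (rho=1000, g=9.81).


P_in = 1000 * 9.81 * 114.9 * 146.2 / 1e6 = 164.7921 MW
eta = 136.8 / 164.7921 = 0.8301


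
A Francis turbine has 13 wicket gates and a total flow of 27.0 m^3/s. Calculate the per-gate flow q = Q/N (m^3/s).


q = 27.0 / 13 = 2.0769 m^3/s


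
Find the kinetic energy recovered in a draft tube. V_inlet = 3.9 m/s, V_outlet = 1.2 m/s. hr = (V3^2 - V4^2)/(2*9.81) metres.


hr = (3.9^2 - 1.2^2) / (2*9.81) = 0.7018 m


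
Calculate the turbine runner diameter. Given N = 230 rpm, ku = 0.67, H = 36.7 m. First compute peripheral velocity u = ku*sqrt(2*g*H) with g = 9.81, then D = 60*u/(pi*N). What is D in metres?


u = 0.67 * sqrt(2*9.81*36.7) = 17.9787 m/s
D = 60 * 17.9787 / (pi * 230) = 1.4929 m


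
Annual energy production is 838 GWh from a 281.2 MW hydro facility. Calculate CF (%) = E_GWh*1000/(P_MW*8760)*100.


CF = 838 * 1000 / (281.2 * 8760) * 100 = 34.0192 %


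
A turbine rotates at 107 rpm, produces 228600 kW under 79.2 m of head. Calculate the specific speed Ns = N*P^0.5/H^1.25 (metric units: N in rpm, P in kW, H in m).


Ns = 107 * 228600^0.5 / 79.2^1.25 = 216.5287


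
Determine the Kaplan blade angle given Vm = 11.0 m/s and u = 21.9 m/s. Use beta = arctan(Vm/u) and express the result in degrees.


beta = arctan(11.0 / 21.9) = 26.6696 degrees


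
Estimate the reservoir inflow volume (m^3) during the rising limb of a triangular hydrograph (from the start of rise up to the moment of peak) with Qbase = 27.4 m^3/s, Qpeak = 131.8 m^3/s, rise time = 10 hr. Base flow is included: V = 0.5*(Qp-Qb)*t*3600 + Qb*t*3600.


V = 0.5*(131.8 - 27.4)*10*3600 + 27.4*10*3600 = 2.8656e+06 m^3


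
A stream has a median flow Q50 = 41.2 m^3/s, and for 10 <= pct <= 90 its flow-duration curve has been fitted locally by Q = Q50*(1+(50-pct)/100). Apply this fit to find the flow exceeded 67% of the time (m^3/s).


Q = 41.2 * (1 + (50 - 67)/100) = 34.1960 m^3/s


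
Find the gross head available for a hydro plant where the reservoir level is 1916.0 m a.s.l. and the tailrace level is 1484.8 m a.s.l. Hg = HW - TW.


Hg = 1916.0 - 1484.8 = 431.2000 m


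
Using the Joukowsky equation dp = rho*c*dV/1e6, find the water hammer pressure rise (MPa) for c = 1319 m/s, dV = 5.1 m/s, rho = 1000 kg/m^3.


dp = 1000 * 1319 * 5.1 / 1e6 = 6.7269 MPa


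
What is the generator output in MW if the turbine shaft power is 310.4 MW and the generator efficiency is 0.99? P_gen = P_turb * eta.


P_gen = 310.4 * 0.99 = 307.2960 MW


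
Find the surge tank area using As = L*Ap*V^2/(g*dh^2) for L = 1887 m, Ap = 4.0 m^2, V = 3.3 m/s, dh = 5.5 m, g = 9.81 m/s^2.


As = 1887 * 4.0 * 3.3^2 / (9.81 * 5.5^2) = 276.9908 m^2


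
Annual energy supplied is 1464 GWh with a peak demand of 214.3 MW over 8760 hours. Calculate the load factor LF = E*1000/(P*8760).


LF = 1464 * 1000 / (214.3 * 8760) = 0.7799


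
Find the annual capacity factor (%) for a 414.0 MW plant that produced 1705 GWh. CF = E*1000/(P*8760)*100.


CF = 1705 * 1000 / (414.0 * 8760) * 100 = 47.0132 %


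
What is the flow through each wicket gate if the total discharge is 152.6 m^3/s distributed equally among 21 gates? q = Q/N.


q = 152.6 / 21 = 7.2667 m^3/s


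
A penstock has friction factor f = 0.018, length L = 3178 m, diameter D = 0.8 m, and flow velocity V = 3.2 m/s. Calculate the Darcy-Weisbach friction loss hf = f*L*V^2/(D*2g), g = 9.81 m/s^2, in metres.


hf = 0.018 * 3178 * 3.2^2 / (0.8 * 2 * 9.81) = 37.3196 m


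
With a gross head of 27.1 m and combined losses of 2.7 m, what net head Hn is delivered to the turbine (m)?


Hn = 27.1 - 2.7 = 24.4000 m


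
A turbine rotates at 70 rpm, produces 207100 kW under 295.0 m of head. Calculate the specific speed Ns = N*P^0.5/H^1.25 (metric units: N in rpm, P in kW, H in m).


Ns = 70 * 207100^0.5 / 295.0^1.25 = 26.0562


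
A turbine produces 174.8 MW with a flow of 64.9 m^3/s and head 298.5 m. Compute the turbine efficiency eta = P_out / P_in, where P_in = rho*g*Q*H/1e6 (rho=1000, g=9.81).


P_in = 1000 * 9.81 * 64.9 * 298.5 / 1e6 = 190.0457 MW
eta = 174.8 / 190.0457 = 0.9198


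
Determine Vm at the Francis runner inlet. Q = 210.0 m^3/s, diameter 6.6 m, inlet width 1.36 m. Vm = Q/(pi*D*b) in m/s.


Vm = 210.0 / (pi * 6.6 * 1.36) = 7.4471 m/s


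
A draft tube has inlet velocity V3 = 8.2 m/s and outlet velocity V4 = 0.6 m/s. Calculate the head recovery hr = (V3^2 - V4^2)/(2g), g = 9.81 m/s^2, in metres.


hr = (8.2^2 - 0.6^2) / (2*9.81) = 3.4088 m


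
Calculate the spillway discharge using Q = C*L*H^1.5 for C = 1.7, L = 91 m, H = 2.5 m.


Q = 1.7 * 91 * 2.5^1.5 = 611.5054 m^3/s


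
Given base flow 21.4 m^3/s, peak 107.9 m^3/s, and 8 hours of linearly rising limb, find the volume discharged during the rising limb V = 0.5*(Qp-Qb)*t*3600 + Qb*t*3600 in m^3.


V = 0.5*(107.9 - 21.4)*8*3600 + 21.4*8*3600 = 1.8619e+06 m^3


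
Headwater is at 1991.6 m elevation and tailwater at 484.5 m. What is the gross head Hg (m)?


Hg = 1991.6 - 484.5 = 1507.1000 m


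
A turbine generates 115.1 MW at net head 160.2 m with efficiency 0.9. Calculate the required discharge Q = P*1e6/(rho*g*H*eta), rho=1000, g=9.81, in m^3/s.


Q = 115.1 * 1e6 / (1000 * 9.81 * 160.2 * 0.9) = 81.3769 m^3/s


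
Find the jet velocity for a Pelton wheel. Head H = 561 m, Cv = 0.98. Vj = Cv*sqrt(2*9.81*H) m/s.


Vj = 0.98 * sqrt(2*9.81*561) = 102.8151 m/s


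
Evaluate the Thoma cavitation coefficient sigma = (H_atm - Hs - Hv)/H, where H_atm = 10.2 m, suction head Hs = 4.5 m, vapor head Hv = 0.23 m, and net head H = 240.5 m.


sigma = (10.2 - 4.5 - 0.23) / 240.5 = 0.0227


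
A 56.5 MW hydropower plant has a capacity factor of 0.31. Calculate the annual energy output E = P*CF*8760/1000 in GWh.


E = 56.5 * 0.31 * 8760 / 1000 = 153.4314 GWh


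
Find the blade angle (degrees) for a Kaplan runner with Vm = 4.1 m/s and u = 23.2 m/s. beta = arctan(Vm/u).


beta = arctan(4.1 / 23.2) = 10.0221 degrees


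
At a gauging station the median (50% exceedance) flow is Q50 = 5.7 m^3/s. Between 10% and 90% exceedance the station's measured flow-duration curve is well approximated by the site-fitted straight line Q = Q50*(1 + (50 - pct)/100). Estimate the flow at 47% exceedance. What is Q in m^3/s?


Q = 5.7 * (1 + (50 - 47)/100) = 5.8710 m^3/s


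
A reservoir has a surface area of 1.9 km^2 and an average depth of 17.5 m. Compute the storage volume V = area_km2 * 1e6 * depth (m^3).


V = 1.9 * 1e6 * 17.5 = 3.3250e+07 m^3


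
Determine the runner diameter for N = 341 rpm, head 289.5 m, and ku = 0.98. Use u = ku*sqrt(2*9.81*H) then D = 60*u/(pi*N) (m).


u = 0.98 * sqrt(2*9.81*289.5) = 73.8584 m/s
D = 60 * 73.8584 / (pi * 341) = 4.1366 m


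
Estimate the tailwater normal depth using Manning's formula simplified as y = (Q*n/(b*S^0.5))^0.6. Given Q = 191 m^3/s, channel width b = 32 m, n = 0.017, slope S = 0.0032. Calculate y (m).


y = (191 * 0.017 / (32 * 0.0032^0.5))^0.6 = 1.4199 m


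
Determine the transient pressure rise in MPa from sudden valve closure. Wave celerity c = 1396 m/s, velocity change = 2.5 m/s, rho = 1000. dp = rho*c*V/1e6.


dp = 1000 * 1396 * 2.5 / 1e6 = 3.4900 MPa


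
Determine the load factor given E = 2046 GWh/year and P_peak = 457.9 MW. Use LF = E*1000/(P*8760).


LF = 2046 * 1000 / (457.9 * 8760) = 0.5101


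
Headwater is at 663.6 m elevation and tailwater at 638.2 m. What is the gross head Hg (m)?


Hg = 663.6 - 638.2 = 25.4000 m


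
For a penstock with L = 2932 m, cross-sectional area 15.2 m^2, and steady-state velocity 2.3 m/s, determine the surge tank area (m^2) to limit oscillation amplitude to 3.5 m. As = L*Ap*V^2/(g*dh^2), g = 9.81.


As = 2932 * 15.2 * 2.3^2 / (9.81 * 3.5^2) = 1961.8154 m^2


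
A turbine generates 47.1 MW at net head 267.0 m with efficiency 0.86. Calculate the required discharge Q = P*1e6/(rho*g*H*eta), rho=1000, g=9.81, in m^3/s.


Q = 47.1 * 1e6 / (1000 * 9.81 * 267.0 * 0.86) = 20.9094 m^3/s


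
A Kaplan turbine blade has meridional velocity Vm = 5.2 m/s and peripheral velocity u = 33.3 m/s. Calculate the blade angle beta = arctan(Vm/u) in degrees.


beta = arctan(5.2 / 33.3) = 8.8754 degrees


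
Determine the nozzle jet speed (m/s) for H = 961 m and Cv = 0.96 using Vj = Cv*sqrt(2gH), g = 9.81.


Vj = 0.96 * sqrt(2*9.81*961) = 131.8203 m/s


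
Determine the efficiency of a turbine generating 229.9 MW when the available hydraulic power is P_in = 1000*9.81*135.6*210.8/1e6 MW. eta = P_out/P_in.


P_in = 1000 * 9.81 * 135.6 * 210.8 / 1e6 = 280.4137 MW
eta = 229.9 / 280.4137 = 0.8199


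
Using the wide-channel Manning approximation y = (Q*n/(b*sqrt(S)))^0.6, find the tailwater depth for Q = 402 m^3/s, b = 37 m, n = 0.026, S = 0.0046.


y = (402 * 0.026 / (37 * 0.0046^0.5))^0.6 = 2.3538 m


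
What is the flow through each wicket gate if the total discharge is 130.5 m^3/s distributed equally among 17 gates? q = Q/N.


q = 130.5 / 17 = 7.6765 m^3/s


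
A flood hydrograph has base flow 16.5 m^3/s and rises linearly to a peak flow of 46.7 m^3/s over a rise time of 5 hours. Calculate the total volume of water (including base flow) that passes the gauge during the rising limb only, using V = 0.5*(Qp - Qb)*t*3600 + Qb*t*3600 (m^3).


V = 0.5*(46.7 - 16.5)*5*3600 + 16.5*5*3600 = 568800.0000 m^3


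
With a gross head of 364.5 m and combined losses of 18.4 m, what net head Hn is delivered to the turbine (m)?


Hn = 364.5 - 18.4 = 346.1000 m


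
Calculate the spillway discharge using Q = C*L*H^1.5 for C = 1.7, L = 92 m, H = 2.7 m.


Q = 1.7 * 92 * 2.7^1.5 = 693.8768 m^3/s


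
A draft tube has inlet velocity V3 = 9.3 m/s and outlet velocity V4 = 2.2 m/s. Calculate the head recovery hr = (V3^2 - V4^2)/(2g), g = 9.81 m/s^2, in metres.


hr = (9.3^2 - 2.2^2) / (2*9.81) = 4.1616 m


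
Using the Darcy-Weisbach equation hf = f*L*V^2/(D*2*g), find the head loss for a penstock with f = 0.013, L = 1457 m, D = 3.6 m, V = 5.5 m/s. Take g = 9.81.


hf = 0.013 * 1457 * 5.5^2 / (3.6 * 2 * 9.81) = 8.1120 m


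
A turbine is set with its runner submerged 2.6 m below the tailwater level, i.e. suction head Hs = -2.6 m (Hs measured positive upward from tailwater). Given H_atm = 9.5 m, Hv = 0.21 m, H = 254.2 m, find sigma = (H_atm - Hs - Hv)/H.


sigma = (9.5 - (-2.6) - 0.21) / 254.2 = 0.0468


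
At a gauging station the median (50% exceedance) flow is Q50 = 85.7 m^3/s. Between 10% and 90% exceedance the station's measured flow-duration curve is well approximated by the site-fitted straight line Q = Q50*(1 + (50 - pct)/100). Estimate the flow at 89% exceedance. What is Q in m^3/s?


Q = 85.7 * (1 + (50 - 89)/100) = 52.2770 m^3/s


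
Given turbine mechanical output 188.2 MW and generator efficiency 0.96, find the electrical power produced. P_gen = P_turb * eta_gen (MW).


P_gen = 188.2 * 0.96 = 180.6720 MW


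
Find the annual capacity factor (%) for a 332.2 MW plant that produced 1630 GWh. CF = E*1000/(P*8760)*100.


CF = 1630 * 1000 / (332.2 * 8760) * 100 = 56.0124 %


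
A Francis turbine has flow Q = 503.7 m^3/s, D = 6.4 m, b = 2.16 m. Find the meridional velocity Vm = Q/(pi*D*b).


Vm = 503.7 / (pi * 6.4 * 2.16) = 11.5981 m/s


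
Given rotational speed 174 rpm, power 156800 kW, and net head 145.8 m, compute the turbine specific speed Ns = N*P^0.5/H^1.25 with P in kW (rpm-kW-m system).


Ns = 174 * 156800^0.5 / 145.8^1.25 = 135.9958


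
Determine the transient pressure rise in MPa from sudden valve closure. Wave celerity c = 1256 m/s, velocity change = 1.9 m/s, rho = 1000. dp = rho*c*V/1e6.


dp = 1000 * 1256 * 1.9 / 1e6 = 2.3864 MPa


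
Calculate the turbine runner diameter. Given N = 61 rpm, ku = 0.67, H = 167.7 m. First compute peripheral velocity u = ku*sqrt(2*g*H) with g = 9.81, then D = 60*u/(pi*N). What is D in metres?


u = 0.67 * sqrt(2*9.81*167.7) = 38.4318 m/s
D = 60 * 38.4318 / (pi * 61) = 12.0327 m


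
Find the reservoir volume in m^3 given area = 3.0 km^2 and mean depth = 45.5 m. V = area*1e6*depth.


V = 3.0 * 1e6 * 45.5 = 1.3650e+08 m^3


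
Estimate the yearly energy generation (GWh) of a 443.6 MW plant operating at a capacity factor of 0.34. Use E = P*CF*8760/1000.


E = 443.6 * 0.34 * 8760 / 1000 = 1321.2182 GWh


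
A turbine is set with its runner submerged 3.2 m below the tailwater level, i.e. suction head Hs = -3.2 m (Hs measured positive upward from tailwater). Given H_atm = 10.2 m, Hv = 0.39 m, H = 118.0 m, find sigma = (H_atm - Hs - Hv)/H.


sigma = (10.2 - (-3.2) - 0.39) / 118.0 = 0.1103


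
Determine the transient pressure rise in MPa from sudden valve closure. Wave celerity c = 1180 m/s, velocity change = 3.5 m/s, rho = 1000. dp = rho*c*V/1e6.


dp = 1000 * 1180 * 3.5 / 1e6 = 4.1300 MPa


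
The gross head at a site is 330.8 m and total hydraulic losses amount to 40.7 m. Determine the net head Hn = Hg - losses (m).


Hn = 330.8 - 40.7 = 290.1000 m


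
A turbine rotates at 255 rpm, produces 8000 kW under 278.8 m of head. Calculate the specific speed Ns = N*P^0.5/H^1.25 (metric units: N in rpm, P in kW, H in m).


Ns = 255 * 8000^0.5 / 278.8^1.25 = 20.0202


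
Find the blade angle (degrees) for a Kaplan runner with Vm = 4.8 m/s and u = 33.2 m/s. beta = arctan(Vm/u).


beta = arctan(4.8 / 33.2) = 8.2267 degrees


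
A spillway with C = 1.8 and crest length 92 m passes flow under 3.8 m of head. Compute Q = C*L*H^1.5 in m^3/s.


Q = 1.8 * 92 * 3.8^1.5 = 1226.6925 m^3/s


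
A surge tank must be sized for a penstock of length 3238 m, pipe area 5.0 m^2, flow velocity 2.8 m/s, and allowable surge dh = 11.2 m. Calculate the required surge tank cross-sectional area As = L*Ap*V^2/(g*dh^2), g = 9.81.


As = 3238 * 5.0 * 2.8^2 / (9.81 * 11.2^2) = 103.1473 m^2


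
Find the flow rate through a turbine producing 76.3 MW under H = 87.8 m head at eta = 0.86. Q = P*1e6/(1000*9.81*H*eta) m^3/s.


Q = 76.3 * 1e6 / (1000 * 9.81 * 87.8 * 0.86) = 103.0060 m^3/s


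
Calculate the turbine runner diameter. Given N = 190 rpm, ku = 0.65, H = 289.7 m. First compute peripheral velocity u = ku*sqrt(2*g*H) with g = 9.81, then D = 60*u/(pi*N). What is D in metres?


u = 0.65 * sqrt(2*9.81*289.7) = 49.0046 m/s
D = 60 * 49.0046 / (pi * 190) = 4.9259 m


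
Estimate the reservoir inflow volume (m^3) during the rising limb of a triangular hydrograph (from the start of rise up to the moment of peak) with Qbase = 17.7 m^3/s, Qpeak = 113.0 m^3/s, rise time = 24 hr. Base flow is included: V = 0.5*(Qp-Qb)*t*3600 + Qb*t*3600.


V = 0.5*(113.0 - 17.7)*24*3600 + 17.7*24*3600 = 5.6462e+06 m^3


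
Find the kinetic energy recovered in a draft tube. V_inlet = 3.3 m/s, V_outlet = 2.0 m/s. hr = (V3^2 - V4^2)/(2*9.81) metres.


hr = (3.3^2 - 2.0^2) / (2*9.81) = 0.3512 m


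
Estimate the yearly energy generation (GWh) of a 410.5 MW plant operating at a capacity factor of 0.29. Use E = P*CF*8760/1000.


E = 410.5 * 0.29 * 8760 / 1000 = 1042.8342 GWh


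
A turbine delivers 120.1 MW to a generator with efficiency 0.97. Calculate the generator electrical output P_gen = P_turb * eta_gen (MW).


P_gen = 120.1 * 0.97 = 116.4970 MW


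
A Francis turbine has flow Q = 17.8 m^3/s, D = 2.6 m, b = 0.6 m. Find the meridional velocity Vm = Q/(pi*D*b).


Vm = 17.8 / (pi * 2.6 * 0.6) = 3.6320 m/s


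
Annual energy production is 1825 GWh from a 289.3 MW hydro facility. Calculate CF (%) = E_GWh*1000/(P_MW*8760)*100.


CF = 1825 * 1000 / (289.3 * 8760) * 100 = 72.0129 %


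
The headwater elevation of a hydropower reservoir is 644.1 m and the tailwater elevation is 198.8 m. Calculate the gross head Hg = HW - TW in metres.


Hg = 644.1 - 198.8 = 445.3000 m


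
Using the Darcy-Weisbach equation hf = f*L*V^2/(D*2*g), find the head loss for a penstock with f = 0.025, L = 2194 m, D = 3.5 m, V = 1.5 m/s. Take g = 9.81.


hf = 0.025 * 2194 * 1.5^2 / (3.5 * 2 * 9.81) = 1.7972 m


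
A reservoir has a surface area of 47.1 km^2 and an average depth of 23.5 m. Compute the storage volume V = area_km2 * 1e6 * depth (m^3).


V = 47.1 * 1e6 * 23.5 = 1.1068e+09 m^3


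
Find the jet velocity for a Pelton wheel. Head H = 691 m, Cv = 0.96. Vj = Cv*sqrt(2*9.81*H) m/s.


Vj = 0.96 * sqrt(2*9.81*691) = 111.7789 m/s


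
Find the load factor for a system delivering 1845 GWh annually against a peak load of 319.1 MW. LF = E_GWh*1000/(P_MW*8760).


LF = 1845 * 1000 / (319.1 * 8760) = 0.6600


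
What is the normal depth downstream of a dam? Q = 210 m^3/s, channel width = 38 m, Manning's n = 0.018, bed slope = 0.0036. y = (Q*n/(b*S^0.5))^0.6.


y = (210 * 0.018 / (38 * 0.0036^0.5))^0.6 = 1.3544 m


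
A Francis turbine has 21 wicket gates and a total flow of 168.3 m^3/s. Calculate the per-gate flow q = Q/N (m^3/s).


q = 168.3 / 21 = 8.0143 m^3/s


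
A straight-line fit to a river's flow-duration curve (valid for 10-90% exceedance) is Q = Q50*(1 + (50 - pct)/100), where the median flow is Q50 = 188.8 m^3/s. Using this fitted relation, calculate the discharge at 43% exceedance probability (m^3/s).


Q = 188.8 * (1 + (50 - 43)/100) = 202.0160 m^3/s


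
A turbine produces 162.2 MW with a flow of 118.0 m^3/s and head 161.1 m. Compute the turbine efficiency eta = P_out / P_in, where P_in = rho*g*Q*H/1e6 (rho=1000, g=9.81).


P_in = 1000 * 9.81 * 118.0 * 161.1 / 1e6 = 186.4861 MW
eta = 162.2 / 186.4861 = 0.8698


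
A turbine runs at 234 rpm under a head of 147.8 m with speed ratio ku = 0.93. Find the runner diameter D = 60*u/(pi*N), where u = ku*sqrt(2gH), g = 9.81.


u = 0.93 * sqrt(2*9.81*147.8) = 50.0806 m/s
D = 60 * 50.0806 / (pi * 234) = 4.0875 m


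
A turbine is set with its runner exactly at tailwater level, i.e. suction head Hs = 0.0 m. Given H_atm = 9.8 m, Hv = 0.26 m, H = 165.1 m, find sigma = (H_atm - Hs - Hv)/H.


sigma = (9.8 - 0.0 - 0.26) / 165.1 = 0.0578


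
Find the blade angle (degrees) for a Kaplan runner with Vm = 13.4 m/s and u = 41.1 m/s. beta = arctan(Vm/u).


beta = arctan(13.4 / 41.1) = 18.0577 degrees


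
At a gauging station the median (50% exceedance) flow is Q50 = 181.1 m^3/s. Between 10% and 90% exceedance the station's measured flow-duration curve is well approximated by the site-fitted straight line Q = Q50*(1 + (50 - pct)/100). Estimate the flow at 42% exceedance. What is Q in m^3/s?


Q = 181.1 * (1 + (50 - 42)/100) = 195.5880 m^3/s


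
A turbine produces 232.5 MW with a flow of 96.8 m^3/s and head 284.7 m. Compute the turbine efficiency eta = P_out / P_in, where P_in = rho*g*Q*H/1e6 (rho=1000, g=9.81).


P_in = 1000 * 9.81 * 96.8 * 284.7 / 1e6 = 270.3534 MW
eta = 232.5 / 270.3534 = 0.8600


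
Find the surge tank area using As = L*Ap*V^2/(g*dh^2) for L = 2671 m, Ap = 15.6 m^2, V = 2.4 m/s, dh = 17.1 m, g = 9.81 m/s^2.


As = 2671 * 15.6 * 2.4^2 / (9.81 * 17.1^2) = 83.6681 m^2


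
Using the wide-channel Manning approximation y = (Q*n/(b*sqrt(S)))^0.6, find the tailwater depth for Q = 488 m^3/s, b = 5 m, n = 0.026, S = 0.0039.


y = (488 * 0.026 / (5 * 0.0039^0.5))^0.6 = 9.2328 m


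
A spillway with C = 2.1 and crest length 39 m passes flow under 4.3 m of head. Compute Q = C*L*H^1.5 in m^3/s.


Q = 2.1 * 39 * 4.3^1.5 = 730.2753 m^3/s


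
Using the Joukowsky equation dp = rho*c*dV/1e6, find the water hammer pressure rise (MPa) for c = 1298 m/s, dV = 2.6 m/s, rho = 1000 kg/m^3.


dp = 1000 * 1298 * 2.6 / 1e6 = 3.3748 MPa


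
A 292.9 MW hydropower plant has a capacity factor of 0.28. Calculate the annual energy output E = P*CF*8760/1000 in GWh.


E = 292.9 * 0.28 * 8760 / 1000 = 718.4251 GWh


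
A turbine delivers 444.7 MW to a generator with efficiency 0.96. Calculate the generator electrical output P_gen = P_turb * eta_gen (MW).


P_gen = 444.7 * 0.96 = 426.9120 MW


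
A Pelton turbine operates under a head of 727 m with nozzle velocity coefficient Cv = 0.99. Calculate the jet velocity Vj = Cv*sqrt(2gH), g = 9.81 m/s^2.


Vj = 0.99 * sqrt(2*9.81*727) = 118.2366 m/s


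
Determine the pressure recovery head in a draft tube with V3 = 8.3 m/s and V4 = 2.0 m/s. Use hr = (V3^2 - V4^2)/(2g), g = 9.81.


hr = (8.3^2 - 2.0^2) / (2*9.81) = 3.3073 m


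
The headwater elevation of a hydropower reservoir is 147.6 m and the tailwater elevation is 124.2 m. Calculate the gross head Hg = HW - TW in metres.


Hg = 147.6 - 124.2 = 23.4000 m


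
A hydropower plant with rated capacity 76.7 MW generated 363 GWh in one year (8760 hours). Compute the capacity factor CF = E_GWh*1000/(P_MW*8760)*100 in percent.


CF = 363 * 1000 / (76.7 * 8760) * 100 = 54.0265 %


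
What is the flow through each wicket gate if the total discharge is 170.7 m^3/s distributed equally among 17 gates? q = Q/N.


q = 170.7 / 17 = 10.0412 m^3/s


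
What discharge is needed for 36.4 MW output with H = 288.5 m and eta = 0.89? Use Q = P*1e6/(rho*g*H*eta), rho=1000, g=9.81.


Q = 36.4 * 1e6 / (1000 * 9.81 * 288.5 * 0.89) = 14.4510 m^3/s


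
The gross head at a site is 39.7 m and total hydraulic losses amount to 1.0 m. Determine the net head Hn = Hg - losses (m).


Hn = 39.7 - 1.0 = 38.7000 m


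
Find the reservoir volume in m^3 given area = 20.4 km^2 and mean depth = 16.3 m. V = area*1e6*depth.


V = 20.4 * 1e6 * 16.3 = 3.3252e+08 m^3


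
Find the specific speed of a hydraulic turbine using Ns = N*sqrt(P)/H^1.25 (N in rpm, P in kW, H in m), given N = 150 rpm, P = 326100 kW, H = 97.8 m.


Ns = 150 * 326100^0.5 / 97.8^1.25 = 278.5115


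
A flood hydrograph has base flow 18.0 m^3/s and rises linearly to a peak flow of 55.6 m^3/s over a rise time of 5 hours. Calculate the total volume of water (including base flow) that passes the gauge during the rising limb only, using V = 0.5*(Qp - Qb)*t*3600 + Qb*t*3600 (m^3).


V = 0.5*(55.6 - 18.0)*5*3600 + 18.0*5*3600 = 662400.0000 m^3


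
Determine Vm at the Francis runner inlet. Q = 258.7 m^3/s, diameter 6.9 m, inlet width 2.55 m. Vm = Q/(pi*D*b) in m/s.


Vm = 258.7 / (pi * 6.9 * 2.55) = 4.6801 m/s


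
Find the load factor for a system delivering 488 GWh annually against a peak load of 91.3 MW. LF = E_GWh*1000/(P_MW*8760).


LF = 488 * 1000 / (91.3 * 8760) = 0.6102


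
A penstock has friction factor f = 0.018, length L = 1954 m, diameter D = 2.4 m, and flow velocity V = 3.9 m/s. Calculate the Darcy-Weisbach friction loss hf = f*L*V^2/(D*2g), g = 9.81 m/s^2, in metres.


hf = 0.018 * 1954 * 3.9^2 / (2.4 * 2 * 9.81) = 11.3610 m


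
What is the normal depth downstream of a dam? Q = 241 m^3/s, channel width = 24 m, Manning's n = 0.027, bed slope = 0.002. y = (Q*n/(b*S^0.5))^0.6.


y = (241 * 0.027 / (24 * 0.002^0.5))^0.6 = 2.9484 m


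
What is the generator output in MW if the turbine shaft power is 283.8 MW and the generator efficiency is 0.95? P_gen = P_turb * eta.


P_gen = 283.8 * 0.95 = 269.6100 MW


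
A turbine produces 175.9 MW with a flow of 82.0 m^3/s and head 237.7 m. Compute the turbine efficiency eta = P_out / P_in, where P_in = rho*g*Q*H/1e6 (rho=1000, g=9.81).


P_in = 1000 * 9.81 * 82.0 * 237.7 / 1e6 = 191.2106 MW
eta = 175.9 / 191.2106 = 0.9199


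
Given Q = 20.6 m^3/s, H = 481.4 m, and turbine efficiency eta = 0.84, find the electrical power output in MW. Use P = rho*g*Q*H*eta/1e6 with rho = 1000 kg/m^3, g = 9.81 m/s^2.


P = 1000 * 9.81 * 20.6 * 481.4 * 0.84 / 1e6 = 81.7187 MW


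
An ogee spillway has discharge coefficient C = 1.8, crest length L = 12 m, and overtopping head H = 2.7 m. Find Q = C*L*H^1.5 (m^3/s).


Q = 1.8 * 12 * 2.7^1.5 = 95.8295 m^3/s


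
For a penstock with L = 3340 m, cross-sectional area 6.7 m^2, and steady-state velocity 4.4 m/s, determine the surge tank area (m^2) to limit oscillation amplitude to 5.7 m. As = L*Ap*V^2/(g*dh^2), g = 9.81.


As = 3340 * 6.7 * 4.4^2 / (9.81 * 5.7^2) = 1359.2768 m^2


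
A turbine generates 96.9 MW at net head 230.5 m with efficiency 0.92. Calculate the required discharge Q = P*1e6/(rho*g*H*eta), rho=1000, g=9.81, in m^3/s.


Q = 96.9 * 1e6 / (1000 * 9.81 * 230.5 * 0.92) = 46.5796 m^3/s


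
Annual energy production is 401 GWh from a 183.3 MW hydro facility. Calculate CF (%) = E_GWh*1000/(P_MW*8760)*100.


CF = 401 * 1000 / (183.3 * 8760) * 100 = 24.9734 %


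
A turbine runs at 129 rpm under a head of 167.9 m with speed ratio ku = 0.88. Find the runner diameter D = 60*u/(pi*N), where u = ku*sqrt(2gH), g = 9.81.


u = 0.88 * sqrt(2*9.81*167.9) = 50.5077 m/s
D = 60 * 50.5077 / (pi * 129) = 7.4777 m


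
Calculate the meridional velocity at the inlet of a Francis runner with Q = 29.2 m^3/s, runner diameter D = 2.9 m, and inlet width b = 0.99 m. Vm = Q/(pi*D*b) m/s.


Vm = 29.2 / (pi * 2.9 * 0.99) = 3.2374 m/s


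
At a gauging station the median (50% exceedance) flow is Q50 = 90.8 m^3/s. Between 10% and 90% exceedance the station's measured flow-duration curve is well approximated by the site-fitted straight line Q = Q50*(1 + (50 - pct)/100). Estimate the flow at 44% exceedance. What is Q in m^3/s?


Q = 90.8 * (1 + (50 - 44)/100) = 96.2480 m^3/s


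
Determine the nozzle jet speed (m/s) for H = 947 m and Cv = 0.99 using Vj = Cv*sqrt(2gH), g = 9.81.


Vj = 0.99 * sqrt(2*9.81*947) = 134.9459 m/s


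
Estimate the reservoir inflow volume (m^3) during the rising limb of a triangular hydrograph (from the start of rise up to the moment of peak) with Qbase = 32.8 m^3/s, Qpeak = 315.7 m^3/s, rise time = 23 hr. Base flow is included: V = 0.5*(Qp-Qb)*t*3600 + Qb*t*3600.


V = 0.5*(315.7 - 32.8)*23*3600 + 32.8*23*3600 = 1.4428e+07 m^3


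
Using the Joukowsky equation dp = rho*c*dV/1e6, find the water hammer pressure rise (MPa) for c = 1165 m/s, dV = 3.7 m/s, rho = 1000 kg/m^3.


dp = 1000 * 1165 * 3.7 / 1e6 = 4.3105 MPa


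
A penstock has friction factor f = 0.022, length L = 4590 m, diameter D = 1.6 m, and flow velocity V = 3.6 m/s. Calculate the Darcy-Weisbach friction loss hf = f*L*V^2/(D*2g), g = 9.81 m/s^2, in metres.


hf = 0.022 * 4590 * 3.6^2 / (1.6 * 2 * 9.81) = 41.6890 m


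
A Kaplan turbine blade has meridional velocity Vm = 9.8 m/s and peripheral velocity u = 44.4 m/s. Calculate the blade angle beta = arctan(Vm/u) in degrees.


beta = arctan(9.8 / 44.4) = 12.4468 degrees


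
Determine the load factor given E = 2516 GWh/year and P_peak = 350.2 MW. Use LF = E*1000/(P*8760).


LF = 2516 * 1000 / (350.2 * 8760) = 0.8201


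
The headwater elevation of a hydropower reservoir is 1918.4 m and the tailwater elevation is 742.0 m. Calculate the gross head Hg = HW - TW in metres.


Hg = 1918.4 - 742.0 = 1176.4000 m


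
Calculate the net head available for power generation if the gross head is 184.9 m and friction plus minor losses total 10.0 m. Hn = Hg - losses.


Hn = 184.9 - 10.0 = 174.9000 m


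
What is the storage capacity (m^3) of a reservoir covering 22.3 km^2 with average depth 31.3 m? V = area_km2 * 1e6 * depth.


V = 22.3 * 1e6 * 31.3 = 6.9799e+08 m^3


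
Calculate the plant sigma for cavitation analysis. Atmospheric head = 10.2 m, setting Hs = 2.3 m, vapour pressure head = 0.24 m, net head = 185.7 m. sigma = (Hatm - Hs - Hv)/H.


sigma = (10.2 - 2.3 - 0.24) / 185.7 = 0.0412


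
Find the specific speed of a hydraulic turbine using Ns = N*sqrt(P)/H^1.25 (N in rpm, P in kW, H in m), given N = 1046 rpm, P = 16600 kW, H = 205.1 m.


Ns = 1046 * 16600^0.5 / 205.1^1.25 = 173.6316


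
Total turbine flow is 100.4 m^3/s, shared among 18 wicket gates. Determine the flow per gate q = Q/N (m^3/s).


q = 100.4 / 18 = 5.5778 m^3/s


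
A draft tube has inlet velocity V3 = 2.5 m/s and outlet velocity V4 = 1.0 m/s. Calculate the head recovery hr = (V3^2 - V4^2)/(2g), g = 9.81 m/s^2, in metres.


hr = (2.5^2 - 1.0^2) / (2*9.81) = 0.2676 m


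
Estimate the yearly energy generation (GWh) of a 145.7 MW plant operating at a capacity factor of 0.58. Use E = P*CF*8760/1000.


E = 145.7 * 0.58 * 8760 / 1000 = 740.2726 GWh


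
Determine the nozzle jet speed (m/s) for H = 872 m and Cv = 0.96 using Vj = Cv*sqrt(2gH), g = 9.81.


Vj = 0.96 * sqrt(2*9.81*872) = 125.5680 m/s


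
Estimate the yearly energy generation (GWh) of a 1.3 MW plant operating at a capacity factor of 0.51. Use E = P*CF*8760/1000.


E = 1.3 * 0.51 * 8760 / 1000 = 5.8079 GWh


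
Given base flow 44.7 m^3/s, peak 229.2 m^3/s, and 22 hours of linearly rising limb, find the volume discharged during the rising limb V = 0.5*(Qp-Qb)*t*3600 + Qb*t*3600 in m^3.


V = 0.5*(229.2 - 44.7)*22*3600 + 44.7*22*3600 = 1.0846e+07 m^3


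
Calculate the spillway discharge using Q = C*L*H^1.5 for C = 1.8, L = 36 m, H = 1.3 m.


Q = 1.8 * 36 * 1.3^1.5 = 96.0484 m^3/s


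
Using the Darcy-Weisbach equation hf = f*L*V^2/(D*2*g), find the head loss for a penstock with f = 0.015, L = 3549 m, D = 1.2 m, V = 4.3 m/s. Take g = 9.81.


hf = 0.015 * 3549 * 4.3^2 / (1.2 * 2 * 9.81) = 41.8075 m


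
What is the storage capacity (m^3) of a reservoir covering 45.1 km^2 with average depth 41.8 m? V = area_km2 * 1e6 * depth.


V = 45.1 * 1e6 * 41.8 = 1.8852e+09 m^3


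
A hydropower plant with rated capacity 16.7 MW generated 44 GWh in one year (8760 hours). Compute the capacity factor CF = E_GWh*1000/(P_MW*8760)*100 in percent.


CF = 44 * 1000 / (16.7 * 8760) * 100 = 30.0768 %


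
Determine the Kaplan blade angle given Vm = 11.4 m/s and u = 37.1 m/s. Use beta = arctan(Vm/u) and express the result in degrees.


beta = arctan(11.4 / 37.1) = 17.0810 degrees


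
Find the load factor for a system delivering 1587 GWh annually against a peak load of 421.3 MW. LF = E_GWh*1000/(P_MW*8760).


LF = 1587 * 1000 / (421.3 * 8760) = 0.4300


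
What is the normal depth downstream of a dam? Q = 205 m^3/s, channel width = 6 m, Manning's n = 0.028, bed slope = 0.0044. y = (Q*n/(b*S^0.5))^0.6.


y = (205 * 0.028 / (6 * 0.0044^0.5))^0.6 = 4.9593 m


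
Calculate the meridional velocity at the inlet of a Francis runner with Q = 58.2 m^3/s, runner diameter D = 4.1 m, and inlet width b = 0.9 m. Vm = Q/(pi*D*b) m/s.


Vm = 58.2 / (pi * 4.1 * 0.9) = 5.0205 m/s


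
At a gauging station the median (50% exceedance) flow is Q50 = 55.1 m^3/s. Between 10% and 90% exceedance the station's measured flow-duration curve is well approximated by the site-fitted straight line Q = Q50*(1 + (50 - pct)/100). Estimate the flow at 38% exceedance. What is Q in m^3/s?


Q = 55.1 * (1 + (50 - 38)/100) = 61.7120 m^3/s


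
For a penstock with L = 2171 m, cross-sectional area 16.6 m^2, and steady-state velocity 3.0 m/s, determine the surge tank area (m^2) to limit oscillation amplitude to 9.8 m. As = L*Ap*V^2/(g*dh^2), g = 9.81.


As = 2171 * 16.6 * 3.0^2 / (9.81 * 9.8^2) = 344.2621 m^2


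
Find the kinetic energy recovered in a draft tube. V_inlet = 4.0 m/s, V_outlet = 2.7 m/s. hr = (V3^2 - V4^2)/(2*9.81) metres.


hr = (4.0^2 - 2.7^2) / (2*9.81) = 0.4439 m


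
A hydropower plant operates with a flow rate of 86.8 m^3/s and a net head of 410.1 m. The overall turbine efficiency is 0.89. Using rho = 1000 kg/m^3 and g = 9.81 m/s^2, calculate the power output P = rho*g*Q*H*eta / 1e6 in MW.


P = 1000 * 9.81 * 86.8 * 410.1 * 0.89 / 1e6 = 310.7911 MW


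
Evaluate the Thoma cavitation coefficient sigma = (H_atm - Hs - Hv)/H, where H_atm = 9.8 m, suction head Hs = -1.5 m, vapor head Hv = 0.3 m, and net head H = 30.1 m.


sigma = (9.8 - (-1.5) - 0.3) / 30.1 = 0.3654


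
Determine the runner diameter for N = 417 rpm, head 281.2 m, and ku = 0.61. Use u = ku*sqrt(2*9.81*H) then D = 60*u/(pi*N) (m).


u = 0.61 * sqrt(2*9.81*281.2) = 45.3093 m/s
D = 60 * 45.3093 / (pi * 417) = 2.0752 m


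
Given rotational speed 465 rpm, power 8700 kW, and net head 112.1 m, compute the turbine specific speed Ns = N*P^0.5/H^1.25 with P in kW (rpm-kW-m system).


Ns = 465 * 8700^0.5 / 112.1^1.25 = 118.9065


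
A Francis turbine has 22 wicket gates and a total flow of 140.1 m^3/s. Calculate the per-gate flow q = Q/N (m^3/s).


q = 140.1 / 22 = 6.3682 m^3/s


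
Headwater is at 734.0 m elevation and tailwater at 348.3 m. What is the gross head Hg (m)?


Hg = 734.0 - 348.3 = 385.7000 m


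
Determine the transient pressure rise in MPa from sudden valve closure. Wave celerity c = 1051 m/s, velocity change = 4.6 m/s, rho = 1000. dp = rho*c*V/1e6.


dp = 1000 * 1051 * 4.6 / 1e6 = 4.8346 MPa


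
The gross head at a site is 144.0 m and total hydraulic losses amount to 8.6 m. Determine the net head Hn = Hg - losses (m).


Hn = 144.0 - 8.6 = 135.4000 m


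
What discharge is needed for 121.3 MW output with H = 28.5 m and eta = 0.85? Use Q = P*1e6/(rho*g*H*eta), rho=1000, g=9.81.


Q = 121.3 * 1e6 / (1000 * 9.81 * 28.5 * 0.85) = 510.4204 m^3/s


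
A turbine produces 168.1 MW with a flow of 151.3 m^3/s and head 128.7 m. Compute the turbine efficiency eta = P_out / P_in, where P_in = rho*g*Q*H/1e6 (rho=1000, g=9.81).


P_in = 1000 * 9.81 * 151.3 * 128.7 / 1e6 = 191.0234 MW
eta = 168.1 / 191.0234 = 0.8800


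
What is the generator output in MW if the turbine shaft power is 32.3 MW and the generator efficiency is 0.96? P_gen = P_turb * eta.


P_gen = 32.3 * 0.96 = 31.0080 MW


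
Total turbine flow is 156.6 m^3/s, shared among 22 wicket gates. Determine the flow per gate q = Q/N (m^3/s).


q = 156.6 / 22 = 7.1182 m^3/s


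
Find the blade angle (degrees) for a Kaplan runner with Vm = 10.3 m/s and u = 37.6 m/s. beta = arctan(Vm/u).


beta = arctan(10.3 / 37.6) = 15.3196 degrees


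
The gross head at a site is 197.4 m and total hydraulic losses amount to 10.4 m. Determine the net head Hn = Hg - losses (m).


Hn = 197.4 - 10.4 = 187.0000 m


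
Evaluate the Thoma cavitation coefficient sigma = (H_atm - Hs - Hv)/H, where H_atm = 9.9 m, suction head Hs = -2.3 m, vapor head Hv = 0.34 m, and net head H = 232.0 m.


sigma = (9.9 - (-2.3) - 0.34) / 232.0 = 0.0511


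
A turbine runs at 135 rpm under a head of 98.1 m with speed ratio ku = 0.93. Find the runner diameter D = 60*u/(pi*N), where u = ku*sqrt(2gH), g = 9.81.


u = 0.93 * sqrt(2*9.81*98.1) = 40.8006 m/s
D = 60 * 40.8006 / (pi * 135) = 5.7721 m
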